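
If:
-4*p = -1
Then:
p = 1/4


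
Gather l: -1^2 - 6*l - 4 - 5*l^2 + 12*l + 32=-5*l^2 + 6*l + 27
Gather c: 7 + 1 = 8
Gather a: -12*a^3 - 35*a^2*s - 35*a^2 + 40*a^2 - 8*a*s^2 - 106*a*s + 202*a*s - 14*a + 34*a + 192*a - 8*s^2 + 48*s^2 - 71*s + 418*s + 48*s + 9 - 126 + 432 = -12*a^3 + a^2*(5 - 35*s) + a*(-8*s^2 + 96*s + 212) + 40*s^2 + 395*s + 315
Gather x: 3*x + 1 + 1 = 3*x + 2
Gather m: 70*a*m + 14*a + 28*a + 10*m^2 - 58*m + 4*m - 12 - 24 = 42*a + 10*m^2 + m*(70*a - 54) - 36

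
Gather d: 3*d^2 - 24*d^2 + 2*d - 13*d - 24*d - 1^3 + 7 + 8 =-21*d^2 - 35*d + 14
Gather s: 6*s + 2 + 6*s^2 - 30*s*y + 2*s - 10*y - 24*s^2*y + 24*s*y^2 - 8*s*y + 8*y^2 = s^2*(6 - 24*y) + s*(24*y^2 - 38*y + 8) + 8*y^2 - 10*y + 2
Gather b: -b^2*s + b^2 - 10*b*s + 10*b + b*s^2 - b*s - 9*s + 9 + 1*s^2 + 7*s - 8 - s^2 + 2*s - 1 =b^2*(1 - s) + b*(s^2 - 11*s + 10)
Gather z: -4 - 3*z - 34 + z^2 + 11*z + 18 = z^2 + 8*z - 20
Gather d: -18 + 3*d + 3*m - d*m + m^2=d*(3 - m) + m^2 + 3*m - 18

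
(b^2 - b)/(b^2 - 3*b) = (b - 1)/(b - 3)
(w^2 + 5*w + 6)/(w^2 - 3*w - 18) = (w + 2)/(w - 6)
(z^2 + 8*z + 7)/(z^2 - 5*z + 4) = (z^2 + 8*z + 7)/(z^2 - 5*z + 4)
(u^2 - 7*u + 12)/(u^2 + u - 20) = (u - 3)/(u + 5)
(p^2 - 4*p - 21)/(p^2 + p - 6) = (p - 7)/(p - 2)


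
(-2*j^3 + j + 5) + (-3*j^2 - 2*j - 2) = -2*j^3 - 3*j^2 - j + 3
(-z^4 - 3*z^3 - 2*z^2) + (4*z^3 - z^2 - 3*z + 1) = -z^4 + z^3 - 3*z^2 - 3*z + 1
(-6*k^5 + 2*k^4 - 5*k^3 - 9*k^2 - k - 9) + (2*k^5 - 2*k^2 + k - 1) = -4*k^5 + 2*k^4 - 5*k^3 - 11*k^2 - 10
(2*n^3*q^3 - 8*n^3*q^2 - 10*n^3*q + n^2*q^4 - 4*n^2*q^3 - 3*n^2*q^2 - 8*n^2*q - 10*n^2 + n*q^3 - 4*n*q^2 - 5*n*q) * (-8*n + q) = -16*n^4*q^3 + 64*n^4*q^2 + 80*n^4*q - 6*n^3*q^4 + 24*n^3*q^3 + 14*n^3*q^2 + 64*n^3*q + 80*n^3 + n^2*q^5 - 4*n^2*q^4 - 11*n^2*q^3 + 24*n^2*q^2 + 30*n^2*q + n*q^4 - 4*n*q^3 - 5*n*q^2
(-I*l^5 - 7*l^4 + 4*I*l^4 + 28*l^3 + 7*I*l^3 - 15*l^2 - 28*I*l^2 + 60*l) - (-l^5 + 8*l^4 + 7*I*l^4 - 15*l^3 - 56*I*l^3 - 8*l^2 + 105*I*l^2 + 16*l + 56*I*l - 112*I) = l^5 - I*l^5 - 15*l^4 - 3*I*l^4 + 43*l^3 + 63*I*l^3 - 7*l^2 - 133*I*l^2 + 44*l - 56*I*l + 112*I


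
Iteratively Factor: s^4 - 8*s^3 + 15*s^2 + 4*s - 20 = (s + 1)*(s^3 - 9*s^2 + 24*s - 20) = (s - 2)*(s + 1)*(s^2 - 7*s + 10) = (s - 5)*(s - 2)*(s + 1)*(s - 2)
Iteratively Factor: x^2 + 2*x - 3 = (x - 1)*(x + 3)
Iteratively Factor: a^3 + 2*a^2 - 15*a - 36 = (a + 3)*(a^2 - a - 12) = (a + 3)^2*(a - 4)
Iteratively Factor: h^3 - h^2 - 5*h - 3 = (h + 1)*(h^2 - 2*h - 3) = (h + 1)^2*(h - 3)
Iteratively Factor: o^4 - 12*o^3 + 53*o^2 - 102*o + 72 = (o - 2)*(o^3 - 10*o^2 + 33*o - 36) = (o - 3)*(o - 2)*(o^2 - 7*o + 12) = (o - 3)^2*(o - 2)*(o - 4)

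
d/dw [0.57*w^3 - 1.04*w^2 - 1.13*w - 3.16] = 1.71*w^2 - 2.08*w - 1.13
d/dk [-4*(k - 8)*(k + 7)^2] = 12*(3 - k)*(k + 7)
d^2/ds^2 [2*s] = 0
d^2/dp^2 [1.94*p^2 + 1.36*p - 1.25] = 3.88000000000000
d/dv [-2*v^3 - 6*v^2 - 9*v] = -6*v^2 - 12*v - 9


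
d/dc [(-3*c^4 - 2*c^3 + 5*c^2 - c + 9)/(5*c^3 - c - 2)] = (-15*c^6 - 16*c^4 + 38*c^3 - 128*c^2 - 20*c + 11)/(25*c^6 - 10*c^4 - 20*c^3 + c^2 + 4*c + 4)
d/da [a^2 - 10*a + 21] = 2*a - 10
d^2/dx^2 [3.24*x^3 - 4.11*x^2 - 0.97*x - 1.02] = 19.44*x - 8.22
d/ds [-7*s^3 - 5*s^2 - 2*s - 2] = -21*s^2 - 10*s - 2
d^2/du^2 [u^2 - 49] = 2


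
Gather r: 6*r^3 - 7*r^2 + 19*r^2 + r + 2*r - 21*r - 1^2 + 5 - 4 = 6*r^3 + 12*r^2 - 18*r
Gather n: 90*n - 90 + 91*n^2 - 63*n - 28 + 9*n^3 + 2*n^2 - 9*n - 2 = 9*n^3 + 93*n^2 + 18*n - 120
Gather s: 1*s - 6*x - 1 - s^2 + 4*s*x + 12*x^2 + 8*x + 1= -s^2 + s*(4*x + 1) + 12*x^2 + 2*x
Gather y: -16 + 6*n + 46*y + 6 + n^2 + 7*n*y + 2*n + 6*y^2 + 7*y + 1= n^2 + 8*n + 6*y^2 + y*(7*n + 53) - 9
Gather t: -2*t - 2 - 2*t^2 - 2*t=-2*t^2 - 4*t - 2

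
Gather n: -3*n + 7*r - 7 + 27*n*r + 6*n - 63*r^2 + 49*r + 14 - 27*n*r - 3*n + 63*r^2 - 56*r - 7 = 0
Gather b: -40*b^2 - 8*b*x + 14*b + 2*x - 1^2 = -40*b^2 + b*(14 - 8*x) + 2*x - 1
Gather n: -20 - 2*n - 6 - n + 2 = -3*n - 24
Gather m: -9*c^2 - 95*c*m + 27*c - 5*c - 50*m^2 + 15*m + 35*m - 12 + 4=-9*c^2 + 22*c - 50*m^2 + m*(50 - 95*c) - 8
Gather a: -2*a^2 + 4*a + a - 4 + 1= -2*a^2 + 5*a - 3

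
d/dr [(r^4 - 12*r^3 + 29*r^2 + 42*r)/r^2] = 2*r - 12 - 42/r^2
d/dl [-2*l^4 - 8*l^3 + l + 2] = -8*l^3 - 24*l^2 + 1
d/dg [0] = 0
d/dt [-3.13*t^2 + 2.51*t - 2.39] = 2.51 - 6.26*t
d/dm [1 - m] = -1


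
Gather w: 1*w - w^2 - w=-w^2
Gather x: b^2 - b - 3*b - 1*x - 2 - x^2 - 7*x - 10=b^2 - 4*b - x^2 - 8*x - 12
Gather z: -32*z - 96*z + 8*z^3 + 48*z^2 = 8*z^3 + 48*z^2 - 128*z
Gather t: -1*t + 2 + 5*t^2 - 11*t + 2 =5*t^2 - 12*t + 4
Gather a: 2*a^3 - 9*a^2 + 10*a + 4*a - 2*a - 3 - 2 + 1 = 2*a^3 - 9*a^2 + 12*a - 4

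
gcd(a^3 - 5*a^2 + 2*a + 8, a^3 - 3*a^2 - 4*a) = a^2 - 3*a - 4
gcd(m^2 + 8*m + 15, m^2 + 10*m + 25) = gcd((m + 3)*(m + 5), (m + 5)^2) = m + 5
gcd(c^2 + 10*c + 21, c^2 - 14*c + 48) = 1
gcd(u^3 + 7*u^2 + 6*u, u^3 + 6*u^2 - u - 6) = u^2 + 7*u + 6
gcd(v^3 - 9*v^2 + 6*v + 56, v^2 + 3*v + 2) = v + 2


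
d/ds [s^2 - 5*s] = 2*s - 5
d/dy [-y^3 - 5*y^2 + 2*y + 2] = -3*y^2 - 10*y + 2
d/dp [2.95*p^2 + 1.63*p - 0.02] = 5.9*p + 1.63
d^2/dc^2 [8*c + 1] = 0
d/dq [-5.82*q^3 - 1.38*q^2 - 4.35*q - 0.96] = -17.46*q^2 - 2.76*q - 4.35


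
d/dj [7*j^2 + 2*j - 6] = 14*j + 2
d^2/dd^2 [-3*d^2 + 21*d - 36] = -6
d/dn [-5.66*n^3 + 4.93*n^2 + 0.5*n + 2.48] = -16.98*n^2 + 9.86*n + 0.5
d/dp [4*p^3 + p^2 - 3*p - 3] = 12*p^2 + 2*p - 3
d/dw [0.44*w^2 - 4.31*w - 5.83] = 0.88*w - 4.31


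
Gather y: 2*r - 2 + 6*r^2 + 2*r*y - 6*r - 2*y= 6*r^2 - 4*r + y*(2*r - 2) - 2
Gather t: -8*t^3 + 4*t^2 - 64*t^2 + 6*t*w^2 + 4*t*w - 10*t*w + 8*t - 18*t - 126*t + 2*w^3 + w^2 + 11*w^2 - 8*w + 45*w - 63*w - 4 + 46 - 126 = -8*t^3 - 60*t^2 + t*(6*w^2 - 6*w - 136) + 2*w^3 + 12*w^2 - 26*w - 84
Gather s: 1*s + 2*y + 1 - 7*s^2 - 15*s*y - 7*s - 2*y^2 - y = -7*s^2 + s*(-15*y - 6) - 2*y^2 + y + 1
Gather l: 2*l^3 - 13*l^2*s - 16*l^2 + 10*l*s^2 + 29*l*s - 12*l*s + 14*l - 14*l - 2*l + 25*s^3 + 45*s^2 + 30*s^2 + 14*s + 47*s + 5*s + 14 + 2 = 2*l^3 + l^2*(-13*s - 16) + l*(10*s^2 + 17*s - 2) + 25*s^3 + 75*s^2 + 66*s + 16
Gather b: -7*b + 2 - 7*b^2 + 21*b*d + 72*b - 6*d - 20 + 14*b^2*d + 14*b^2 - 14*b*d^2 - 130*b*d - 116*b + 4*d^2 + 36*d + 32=b^2*(14*d + 7) + b*(-14*d^2 - 109*d - 51) + 4*d^2 + 30*d + 14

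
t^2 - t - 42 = (t - 7)*(t + 6)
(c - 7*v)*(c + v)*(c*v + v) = c^3*v - 6*c^2*v^2 + c^2*v - 7*c*v^3 - 6*c*v^2 - 7*v^3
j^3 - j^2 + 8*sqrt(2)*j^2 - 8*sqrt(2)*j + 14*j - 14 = (j - 1)*(j + sqrt(2))*(j + 7*sqrt(2))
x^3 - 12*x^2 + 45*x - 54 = (x - 6)*(x - 3)^2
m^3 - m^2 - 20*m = m*(m - 5)*(m + 4)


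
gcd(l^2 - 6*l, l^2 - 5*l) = l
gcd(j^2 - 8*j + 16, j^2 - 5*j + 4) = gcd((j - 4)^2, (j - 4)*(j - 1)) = j - 4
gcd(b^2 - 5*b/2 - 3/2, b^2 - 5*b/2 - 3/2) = b^2 - 5*b/2 - 3/2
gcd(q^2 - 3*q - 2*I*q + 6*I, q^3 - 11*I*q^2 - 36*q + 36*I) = q - 2*I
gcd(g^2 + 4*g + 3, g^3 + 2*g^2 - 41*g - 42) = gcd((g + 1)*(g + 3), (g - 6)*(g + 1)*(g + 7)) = g + 1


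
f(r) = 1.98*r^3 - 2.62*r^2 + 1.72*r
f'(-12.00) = 919.96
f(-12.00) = -3819.36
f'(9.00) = 435.70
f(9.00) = 1246.68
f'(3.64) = 61.35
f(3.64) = 67.04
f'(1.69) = 9.83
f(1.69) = 4.98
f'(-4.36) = 137.48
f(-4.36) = -221.41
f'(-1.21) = 16.76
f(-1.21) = -9.42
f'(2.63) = 29.03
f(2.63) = 22.42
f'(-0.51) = 5.94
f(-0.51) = -1.82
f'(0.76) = 1.17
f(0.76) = 0.66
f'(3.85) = 69.59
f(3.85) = 80.78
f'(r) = 5.94*r^2 - 5.24*r + 1.72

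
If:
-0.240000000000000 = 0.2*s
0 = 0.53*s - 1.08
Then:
No Solution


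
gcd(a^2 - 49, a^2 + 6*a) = 1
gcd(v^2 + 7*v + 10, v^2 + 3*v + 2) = v + 2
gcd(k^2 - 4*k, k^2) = k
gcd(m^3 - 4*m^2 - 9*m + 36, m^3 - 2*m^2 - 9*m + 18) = m^2 - 9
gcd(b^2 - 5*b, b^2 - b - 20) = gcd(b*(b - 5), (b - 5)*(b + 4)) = b - 5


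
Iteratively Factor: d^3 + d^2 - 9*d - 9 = (d - 3)*(d^2 + 4*d + 3) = (d - 3)*(d + 3)*(d + 1)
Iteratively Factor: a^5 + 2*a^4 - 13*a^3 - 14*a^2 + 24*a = (a + 4)*(a^4 - 2*a^3 - 5*a^2 + 6*a) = (a - 3)*(a + 4)*(a^3 + a^2 - 2*a) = (a - 3)*(a - 1)*(a + 4)*(a^2 + 2*a) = a*(a - 3)*(a - 1)*(a + 4)*(a + 2)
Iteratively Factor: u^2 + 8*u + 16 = (u + 4)*(u + 4)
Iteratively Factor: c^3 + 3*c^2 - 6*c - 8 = (c - 2)*(c^2 + 5*c + 4) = (c - 2)*(c + 1)*(c + 4)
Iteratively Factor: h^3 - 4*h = (h - 2)*(h^2 + 2*h) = (h - 2)*(h + 2)*(h)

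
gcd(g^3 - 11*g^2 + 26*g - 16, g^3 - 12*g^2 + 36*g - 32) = g^2 - 10*g + 16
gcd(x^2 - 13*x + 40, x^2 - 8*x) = x - 8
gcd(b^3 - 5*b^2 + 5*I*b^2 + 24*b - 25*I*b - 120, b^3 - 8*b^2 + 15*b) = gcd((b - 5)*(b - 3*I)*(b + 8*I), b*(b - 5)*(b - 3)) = b - 5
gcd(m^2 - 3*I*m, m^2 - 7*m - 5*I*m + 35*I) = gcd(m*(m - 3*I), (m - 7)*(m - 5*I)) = 1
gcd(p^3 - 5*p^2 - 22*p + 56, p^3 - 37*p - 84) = p^2 - 3*p - 28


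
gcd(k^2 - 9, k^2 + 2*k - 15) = k - 3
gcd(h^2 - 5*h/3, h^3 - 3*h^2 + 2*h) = h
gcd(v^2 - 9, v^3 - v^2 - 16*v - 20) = 1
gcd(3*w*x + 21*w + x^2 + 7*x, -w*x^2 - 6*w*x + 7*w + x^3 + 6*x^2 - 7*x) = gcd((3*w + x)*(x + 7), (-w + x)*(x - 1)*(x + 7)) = x + 7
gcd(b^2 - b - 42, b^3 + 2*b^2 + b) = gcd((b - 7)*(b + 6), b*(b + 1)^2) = 1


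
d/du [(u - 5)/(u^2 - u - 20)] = -1/(u^2 + 8*u + 16)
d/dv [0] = 0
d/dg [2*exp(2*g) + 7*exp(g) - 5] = (4*exp(g) + 7)*exp(g)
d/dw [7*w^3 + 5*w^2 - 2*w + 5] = 21*w^2 + 10*w - 2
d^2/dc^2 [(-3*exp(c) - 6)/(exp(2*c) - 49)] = 3*(8*(exp(c) + 1)*(exp(2*c) - 49)*exp(c) - 8*(exp(c) + 2)*exp(3*c) - (exp(2*c) - 49)^2)*exp(c)/(exp(2*c) - 49)^3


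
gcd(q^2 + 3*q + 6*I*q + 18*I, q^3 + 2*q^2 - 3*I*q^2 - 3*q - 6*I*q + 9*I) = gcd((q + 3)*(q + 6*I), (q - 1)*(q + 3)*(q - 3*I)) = q + 3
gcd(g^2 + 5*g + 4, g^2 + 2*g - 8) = g + 4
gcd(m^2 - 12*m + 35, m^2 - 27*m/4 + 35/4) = m - 5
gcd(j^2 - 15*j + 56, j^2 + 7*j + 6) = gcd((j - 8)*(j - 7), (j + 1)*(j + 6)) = 1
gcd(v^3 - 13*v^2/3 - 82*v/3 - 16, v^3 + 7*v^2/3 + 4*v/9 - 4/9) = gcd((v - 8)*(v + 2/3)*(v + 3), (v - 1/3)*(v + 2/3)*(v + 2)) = v + 2/3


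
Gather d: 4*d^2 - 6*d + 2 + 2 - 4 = 4*d^2 - 6*d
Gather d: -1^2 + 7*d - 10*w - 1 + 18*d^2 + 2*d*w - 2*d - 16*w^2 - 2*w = 18*d^2 + d*(2*w + 5) - 16*w^2 - 12*w - 2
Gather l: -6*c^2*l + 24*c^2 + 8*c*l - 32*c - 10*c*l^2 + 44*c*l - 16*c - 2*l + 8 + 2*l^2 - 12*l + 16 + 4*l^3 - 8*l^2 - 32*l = 24*c^2 - 48*c + 4*l^3 + l^2*(-10*c - 6) + l*(-6*c^2 + 52*c - 46) + 24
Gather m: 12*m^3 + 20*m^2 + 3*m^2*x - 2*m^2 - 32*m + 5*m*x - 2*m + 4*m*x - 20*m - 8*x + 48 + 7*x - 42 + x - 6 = 12*m^3 + m^2*(3*x + 18) + m*(9*x - 54)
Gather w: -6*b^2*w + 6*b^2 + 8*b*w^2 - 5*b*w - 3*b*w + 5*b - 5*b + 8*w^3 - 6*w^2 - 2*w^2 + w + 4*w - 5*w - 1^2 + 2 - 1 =6*b^2 + 8*w^3 + w^2*(8*b - 8) + w*(-6*b^2 - 8*b)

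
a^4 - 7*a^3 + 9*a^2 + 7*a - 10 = (a - 5)*(a - 2)*(a - 1)*(a + 1)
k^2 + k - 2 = (k - 1)*(k + 2)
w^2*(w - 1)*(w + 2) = w^4 + w^3 - 2*w^2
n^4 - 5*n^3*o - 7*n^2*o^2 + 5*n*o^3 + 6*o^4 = (n - 6*o)*(n - o)*(n + o)^2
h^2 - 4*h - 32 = (h - 8)*(h + 4)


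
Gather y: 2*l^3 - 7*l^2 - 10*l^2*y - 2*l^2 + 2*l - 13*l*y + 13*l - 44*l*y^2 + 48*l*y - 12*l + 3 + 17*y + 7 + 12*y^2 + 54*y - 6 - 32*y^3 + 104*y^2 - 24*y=2*l^3 - 9*l^2 + 3*l - 32*y^3 + y^2*(116 - 44*l) + y*(-10*l^2 + 35*l + 47) + 4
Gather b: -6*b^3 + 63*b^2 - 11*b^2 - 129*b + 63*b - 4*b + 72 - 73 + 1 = -6*b^3 + 52*b^2 - 70*b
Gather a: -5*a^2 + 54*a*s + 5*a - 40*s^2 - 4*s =-5*a^2 + a*(54*s + 5) - 40*s^2 - 4*s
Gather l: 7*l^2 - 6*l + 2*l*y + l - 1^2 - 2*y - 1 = 7*l^2 + l*(2*y - 5) - 2*y - 2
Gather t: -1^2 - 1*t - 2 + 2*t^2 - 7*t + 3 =2*t^2 - 8*t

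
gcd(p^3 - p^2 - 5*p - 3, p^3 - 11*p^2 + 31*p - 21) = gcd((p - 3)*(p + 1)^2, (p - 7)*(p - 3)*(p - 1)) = p - 3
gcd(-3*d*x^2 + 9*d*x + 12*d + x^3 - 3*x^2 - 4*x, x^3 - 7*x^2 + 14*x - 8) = x - 4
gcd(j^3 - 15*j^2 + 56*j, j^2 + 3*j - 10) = 1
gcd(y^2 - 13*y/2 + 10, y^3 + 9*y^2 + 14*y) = 1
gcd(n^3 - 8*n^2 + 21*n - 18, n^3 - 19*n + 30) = n^2 - 5*n + 6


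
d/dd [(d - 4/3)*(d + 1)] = 2*d - 1/3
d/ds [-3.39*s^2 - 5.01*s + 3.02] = -6.78*s - 5.01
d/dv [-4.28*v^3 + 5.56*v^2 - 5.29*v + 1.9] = -12.84*v^2 + 11.12*v - 5.29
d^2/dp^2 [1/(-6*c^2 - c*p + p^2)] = 2*(-6*c^2 - c*p + p^2 - (c - 2*p)^2)/(6*c^2 + c*p - p^2)^3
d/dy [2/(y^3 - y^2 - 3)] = 2*y*(2 - 3*y)/(-y^3 + y^2 + 3)^2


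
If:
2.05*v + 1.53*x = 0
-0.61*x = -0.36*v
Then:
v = 0.00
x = 0.00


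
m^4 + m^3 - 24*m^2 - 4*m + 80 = (m - 4)*(m - 2)*(m + 2)*(m + 5)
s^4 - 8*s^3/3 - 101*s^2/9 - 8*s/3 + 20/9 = (s - 5)*(s - 1/3)*(s + 2/3)*(s + 2)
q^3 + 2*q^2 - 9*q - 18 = (q - 3)*(q + 2)*(q + 3)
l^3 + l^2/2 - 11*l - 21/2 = (l - 7/2)*(l + 1)*(l + 3)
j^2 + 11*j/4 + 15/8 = (j + 5/4)*(j + 3/2)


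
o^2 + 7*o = o*(o + 7)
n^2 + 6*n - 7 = (n - 1)*(n + 7)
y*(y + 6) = y^2 + 6*y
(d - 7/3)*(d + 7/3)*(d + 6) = d^3 + 6*d^2 - 49*d/9 - 98/3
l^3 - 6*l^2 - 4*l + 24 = (l - 6)*(l - 2)*(l + 2)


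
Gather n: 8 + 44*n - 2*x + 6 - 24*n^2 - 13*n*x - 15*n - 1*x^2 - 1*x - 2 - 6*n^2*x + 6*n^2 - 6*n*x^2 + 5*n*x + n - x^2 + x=n^2*(-6*x - 18) + n*(-6*x^2 - 8*x + 30) - 2*x^2 - 2*x + 12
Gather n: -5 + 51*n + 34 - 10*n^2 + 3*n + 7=-10*n^2 + 54*n + 36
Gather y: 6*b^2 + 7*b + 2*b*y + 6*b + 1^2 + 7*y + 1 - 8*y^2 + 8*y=6*b^2 + 13*b - 8*y^2 + y*(2*b + 15) + 2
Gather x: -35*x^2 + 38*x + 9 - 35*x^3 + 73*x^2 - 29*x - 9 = -35*x^3 + 38*x^2 + 9*x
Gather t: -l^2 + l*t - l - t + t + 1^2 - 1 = -l^2 + l*t - l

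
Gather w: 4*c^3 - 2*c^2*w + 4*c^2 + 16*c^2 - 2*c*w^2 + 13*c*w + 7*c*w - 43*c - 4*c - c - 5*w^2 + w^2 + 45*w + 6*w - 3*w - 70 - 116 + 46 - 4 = 4*c^3 + 20*c^2 - 48*c + w^2*(-2*c - 4) + w*(-2*c^2 + 20*c + 48) - 144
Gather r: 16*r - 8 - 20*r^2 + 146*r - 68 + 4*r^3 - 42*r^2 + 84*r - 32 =4*r^3 - 62*r^2 + 246*r - 108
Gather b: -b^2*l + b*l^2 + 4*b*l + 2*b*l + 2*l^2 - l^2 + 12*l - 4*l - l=-b^2*l + b*(l^2 + 6*l) + l^2 + 7*l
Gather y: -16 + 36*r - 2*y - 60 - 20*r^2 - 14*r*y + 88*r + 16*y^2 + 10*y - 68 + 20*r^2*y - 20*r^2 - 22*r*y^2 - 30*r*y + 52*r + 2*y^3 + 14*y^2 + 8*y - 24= -40*r^2 + 176*r + 2*y^3 + y^2*(30 - 22*r) + y*(20*r^2 - 44*r + 16) - 168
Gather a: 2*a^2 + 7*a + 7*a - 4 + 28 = 2*a^2 + 14*a + 24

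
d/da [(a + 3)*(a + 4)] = 2*a + 7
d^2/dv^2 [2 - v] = 0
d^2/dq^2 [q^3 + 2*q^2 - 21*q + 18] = 6*q + 4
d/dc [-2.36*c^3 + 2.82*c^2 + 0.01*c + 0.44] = -7.08*c^2 + 5.64*c + 0.01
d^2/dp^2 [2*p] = 0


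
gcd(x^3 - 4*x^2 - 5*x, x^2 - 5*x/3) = x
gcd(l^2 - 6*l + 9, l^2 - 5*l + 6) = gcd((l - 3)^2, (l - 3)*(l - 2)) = l - 3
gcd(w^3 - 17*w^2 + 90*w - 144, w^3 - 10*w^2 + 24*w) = w - 6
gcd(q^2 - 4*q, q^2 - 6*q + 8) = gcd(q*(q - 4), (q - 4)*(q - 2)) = q - 4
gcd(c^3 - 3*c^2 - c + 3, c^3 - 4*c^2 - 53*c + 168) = c - 3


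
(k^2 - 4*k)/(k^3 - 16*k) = 1/(k + 4)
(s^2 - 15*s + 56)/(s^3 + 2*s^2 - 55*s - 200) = (s - 7)/(s^2 + 10*s + 25)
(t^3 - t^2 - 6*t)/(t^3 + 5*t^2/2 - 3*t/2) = 2*(t^2 - t - 6)/(2*t^2 + 5*t - 3)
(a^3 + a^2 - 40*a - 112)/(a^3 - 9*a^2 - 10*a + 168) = (a + 4)/(a - 6)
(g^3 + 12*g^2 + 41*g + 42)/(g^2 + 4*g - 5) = (g^3 + 12*g^2 + 41*g + 42)/(g^2 + 4*g - 5)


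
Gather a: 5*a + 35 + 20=5*a + 55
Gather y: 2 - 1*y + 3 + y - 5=0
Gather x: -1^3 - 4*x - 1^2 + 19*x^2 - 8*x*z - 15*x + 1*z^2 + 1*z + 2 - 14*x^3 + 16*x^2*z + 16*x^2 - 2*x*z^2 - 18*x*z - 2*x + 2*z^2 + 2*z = -14*x^3 + x^2*(16*z + 35) + x*(-2*z^2 - 26*z - 21) + 3*z^2 + 3*z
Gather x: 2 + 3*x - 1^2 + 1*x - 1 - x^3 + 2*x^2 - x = -x^3 + 2*x^2 + 3*x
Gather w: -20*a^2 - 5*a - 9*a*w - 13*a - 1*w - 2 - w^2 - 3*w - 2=-20*a^2 - 18*a - w^2 + w*(-9*a - 4) - 4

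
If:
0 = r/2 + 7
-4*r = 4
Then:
No Solution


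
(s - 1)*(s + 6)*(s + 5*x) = s^3 + 5*s^2*x + 5*s^2 + 25*s*x - 6*s - 30*x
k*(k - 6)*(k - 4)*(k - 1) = k^4 - 11*k^3 + 34*k^2 - 24*k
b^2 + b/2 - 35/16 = (b - 5/4)*(b + 7/4)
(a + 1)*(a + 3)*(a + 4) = a^3 + 8*a^2 + 19*a + 12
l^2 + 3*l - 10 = (l - 2)*(l + 5)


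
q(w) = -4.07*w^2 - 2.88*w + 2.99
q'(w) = -8.14*w - 2.88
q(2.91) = -39.86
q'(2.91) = -26.57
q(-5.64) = -110.23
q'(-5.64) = 43.03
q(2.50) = -29.65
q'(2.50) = -23.23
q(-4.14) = -54.84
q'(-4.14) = 30.82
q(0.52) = 0.39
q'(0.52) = -7.11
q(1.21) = -6.45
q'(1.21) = -12.73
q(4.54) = -93.97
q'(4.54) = -39.84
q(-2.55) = -16.13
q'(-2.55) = 17.88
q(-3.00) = -25.00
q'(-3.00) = 21.54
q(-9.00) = -300.76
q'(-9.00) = 70.38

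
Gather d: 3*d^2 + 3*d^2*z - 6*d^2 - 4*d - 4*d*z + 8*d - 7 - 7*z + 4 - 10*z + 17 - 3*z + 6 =d^2*(3*z - 3) + d*(4 - 4*z) - 20*z + 20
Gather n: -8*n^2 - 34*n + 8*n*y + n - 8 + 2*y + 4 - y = -8*n^2 + n*(8*y - 33) + y - 4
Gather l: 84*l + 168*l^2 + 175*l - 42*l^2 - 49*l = 126*l^2 + 210*l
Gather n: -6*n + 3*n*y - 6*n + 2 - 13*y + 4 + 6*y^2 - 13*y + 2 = n*(3*y - 12) + 6*y^2 - 26*y + 8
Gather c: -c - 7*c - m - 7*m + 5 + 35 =-8*c - 8*m + 40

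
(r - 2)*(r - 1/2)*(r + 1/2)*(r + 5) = r^4 + 3*r^3 - 41*r^2/4 - 3*r/4 + 5/2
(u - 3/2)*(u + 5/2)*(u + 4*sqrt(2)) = u^3 + u^2 + 4*sqrt(2)*u^2 - 15*u/4 + 4*sqrt(2)*u - 15*sqrt(2)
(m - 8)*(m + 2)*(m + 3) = m^3 - 3*m^2 - 34*m - 48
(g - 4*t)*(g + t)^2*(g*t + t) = g^4*t - 2*g^3*t^2 + g^3*t - 7*g^2*t^3 - 2*g^2*t^2 - 4*g*t^4 - 7*g*t^3 - 4*t^4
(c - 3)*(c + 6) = c^2 + 3*c - 18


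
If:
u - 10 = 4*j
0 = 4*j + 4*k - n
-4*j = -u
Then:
No Solution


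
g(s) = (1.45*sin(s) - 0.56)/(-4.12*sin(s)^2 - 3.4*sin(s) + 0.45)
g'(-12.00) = -0.26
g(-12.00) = -0.09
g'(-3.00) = 0.66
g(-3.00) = -0.90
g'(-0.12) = -0.96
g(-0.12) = -0.92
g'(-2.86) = -0.41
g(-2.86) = -0.89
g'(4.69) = -2.89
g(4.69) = 7.48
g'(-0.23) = 0.11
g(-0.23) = -0.88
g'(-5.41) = -0.04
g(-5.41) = -0.12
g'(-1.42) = 29.57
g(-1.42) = 9.25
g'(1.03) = -0.01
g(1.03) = -0.12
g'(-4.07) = 0.03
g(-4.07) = -0.12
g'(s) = (8.24*sin(s)*cos(s) + 3.4*cos(s))*(1.45*sin(s) - 0.56)/(-4.12*sin(s)^2 - 3.4*sin(s) + 0.45)^2 + 1.45*cos(s)/(-4.12*sin(s)^2 - 3.4*sin(s) + 0.45) = (5.974*sin(s)^2 - 4.6144*sin(s) - 1.2515)*cos(s)/(16.9744*sin(s)^4 + 28.016*sin(s)^3 + 7.852*sin(s)^2 - 3.06*sin(s) + 0.2025)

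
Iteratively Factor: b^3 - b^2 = (b)*(b^2 - b) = b^2*(b - 1)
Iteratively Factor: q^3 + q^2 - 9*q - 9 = (q + 1)*(q^2 - 9) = (q - 3)*(q + 1)*(q + 3)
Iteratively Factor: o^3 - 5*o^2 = (o)*(o^2 - 5*o) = o^2*(o - 5)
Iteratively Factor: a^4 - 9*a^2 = (a - 3)*(a^3 + 3*a^2) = a*(a - 3)*(a^2 + 3*a) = a*(a - 3)*(a + 3)*(a)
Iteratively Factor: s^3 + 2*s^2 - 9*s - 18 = (s + 3)*(s^2 - s - 6) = (s - 3)*(s + 3)*(s + 2)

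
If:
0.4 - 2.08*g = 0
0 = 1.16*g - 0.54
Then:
No Solution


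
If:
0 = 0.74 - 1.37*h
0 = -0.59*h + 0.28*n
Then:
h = 0.54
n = 1.14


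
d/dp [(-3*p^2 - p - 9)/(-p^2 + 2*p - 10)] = 7*(-p^2 + 6*p + 4)/(p^4 - 4*p^3 + 24*p^2 - 40*p + 100)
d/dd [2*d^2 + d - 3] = 4*d + 1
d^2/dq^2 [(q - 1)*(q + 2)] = 2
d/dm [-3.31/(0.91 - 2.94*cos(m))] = 9.7314*sin(m)/(2.94*cos(m) - 0.91)^2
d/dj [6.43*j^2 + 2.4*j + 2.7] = 12.86*j + 2.4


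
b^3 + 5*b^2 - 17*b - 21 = (b - 3)*(b + 1)*(b + 7)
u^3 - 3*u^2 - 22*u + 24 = (u - 6)*(u - 1)*(u + 4)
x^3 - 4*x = x*(x - 2)*(x + 2)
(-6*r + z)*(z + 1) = -6*r*z - 6*r + z^2 + z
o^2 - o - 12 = (o - 4)*(o + 3)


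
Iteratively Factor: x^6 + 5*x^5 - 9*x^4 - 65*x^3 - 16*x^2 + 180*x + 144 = (x + 4)*(x^5 + x^4 - 13*x^3 - 13*x^2 + 36*x + 36) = (x + 1)*(x + 4)*(x^4 - 13*x^2 + 36) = (x + 1)*(x + 2)*(x + 4)*(x^3 - 2*x^2 - 9*x + 18) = (x - 3)*(x + 1)*(x + 2)*(x + 4)*(x^2 + x - 6) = (x - 3)*(x - 2)*(x + 1)*(x + 2)*(x + 4)*(x + 3)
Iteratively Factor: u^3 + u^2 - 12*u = (u - 3)*(u^2 + 4*u) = u*(u - 3)*(u + 4)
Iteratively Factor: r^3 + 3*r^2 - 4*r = (r + 4)*(r^2 - r) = r*(r + 4)*(r - 1)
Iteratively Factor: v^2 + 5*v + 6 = (v + 2)*(v + 3)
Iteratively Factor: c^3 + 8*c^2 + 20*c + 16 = (c + 2)*(c^2 + 6*c + 8) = (c + 2)^2*(c + 4)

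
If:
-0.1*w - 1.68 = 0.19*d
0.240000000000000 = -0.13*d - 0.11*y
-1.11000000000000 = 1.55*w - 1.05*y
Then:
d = -13.29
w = 8.44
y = 13.52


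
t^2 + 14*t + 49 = (t + 7)^2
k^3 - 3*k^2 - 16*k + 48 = (k - 4)*(k - 3)*(k + 4)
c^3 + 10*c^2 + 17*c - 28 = (c - 1)*(c + 4)*(c + 7)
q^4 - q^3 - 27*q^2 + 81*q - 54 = (q - 3)^2*(q - 1)*(q + 6)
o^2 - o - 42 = (o - 7)*(o + 6)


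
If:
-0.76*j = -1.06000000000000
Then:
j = 1.39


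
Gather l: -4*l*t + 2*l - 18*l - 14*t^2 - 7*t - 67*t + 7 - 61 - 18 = l*(-4*t - 16) - 14*t^2 - 74*t - 72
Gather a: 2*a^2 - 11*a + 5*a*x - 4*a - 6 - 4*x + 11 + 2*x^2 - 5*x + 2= 2*a^2 + a*(5*x - 15) + 2*x^2 - 9*x + 7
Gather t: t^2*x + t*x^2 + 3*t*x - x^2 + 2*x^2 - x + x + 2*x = t^2*x + t*(x^2 + 3*x) + x^2 + 2*x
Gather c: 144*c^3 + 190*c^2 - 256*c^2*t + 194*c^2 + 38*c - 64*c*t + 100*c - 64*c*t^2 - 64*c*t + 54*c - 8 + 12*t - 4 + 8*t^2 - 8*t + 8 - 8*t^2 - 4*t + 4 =144*c^3 + c^2*(384 - 256*t) + c*(-64*t^2 - 128*t + 192)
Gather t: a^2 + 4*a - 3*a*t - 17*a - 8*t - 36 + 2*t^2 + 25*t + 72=a^2 - 13*a + 2*t^2 + t*(17 - 3*a) + 36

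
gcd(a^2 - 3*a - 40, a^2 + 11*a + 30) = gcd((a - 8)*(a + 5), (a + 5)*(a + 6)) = a + 5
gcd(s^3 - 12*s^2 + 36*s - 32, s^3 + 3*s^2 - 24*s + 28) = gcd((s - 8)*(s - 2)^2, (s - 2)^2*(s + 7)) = s^2 - 4*s + 4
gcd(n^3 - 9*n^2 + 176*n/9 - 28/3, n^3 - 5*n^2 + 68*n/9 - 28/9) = n^2 - 3*n + 14/9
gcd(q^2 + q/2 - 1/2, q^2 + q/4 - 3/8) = q - 1/2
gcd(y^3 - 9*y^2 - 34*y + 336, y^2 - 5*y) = 1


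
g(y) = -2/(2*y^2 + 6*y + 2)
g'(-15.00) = 0.00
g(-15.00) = -0.00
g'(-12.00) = 0.00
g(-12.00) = -0.00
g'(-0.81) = 2.30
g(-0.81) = 1.29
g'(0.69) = 0.35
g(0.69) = -0.28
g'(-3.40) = -0.68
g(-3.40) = -0.42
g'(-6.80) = -0.01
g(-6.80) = -0.04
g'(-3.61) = -0.41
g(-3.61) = -0.31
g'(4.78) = 0.01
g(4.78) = -0.03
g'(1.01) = 0.20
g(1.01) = -0.20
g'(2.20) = 0.05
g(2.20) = -0.08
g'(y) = -2*(-4*y - 6)/(2*y^2 + 6*y + 2)^2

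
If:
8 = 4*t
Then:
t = 2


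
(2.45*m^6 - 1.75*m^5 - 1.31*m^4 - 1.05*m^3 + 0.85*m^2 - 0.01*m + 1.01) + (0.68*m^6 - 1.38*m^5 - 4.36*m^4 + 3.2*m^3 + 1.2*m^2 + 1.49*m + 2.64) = 3.13*m^6 - 3.13*m^5 - 5.67*m^4 + 2.15*m^3 + 2.05*m^2 + 1.48*m + 3.65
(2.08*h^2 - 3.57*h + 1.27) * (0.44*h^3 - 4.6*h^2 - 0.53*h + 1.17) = 0.9152*h^5 - 11.1388*h^4 + 15.8784*h^3 - 1.5163*h^2 - 4.85*h + 1.4859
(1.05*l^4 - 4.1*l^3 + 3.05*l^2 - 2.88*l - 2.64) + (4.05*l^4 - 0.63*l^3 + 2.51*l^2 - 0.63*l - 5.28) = 5.1*l^4 - 4.73*l^3 + 5.56*l^2 - 3.51*l - 7.92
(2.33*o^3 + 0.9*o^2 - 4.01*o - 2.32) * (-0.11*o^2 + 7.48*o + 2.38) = -0.2563*o^5 + 17.3294*o^4 + 12.7185*o^3 - 27.5976*o^2 - 26.8974*o - 5.5216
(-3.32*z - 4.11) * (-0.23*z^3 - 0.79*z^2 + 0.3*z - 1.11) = 0.7636*z^4 + 3.5681*z^3 + 2.2509*z^2 + 2.4522*z + 4.5621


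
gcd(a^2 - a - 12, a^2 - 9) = a + 3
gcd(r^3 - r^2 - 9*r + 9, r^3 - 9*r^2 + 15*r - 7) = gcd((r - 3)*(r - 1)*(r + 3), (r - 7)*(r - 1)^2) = r - 1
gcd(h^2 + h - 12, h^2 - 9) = h - 3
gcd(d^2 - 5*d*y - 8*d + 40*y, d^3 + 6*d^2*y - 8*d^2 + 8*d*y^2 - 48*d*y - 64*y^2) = d - 8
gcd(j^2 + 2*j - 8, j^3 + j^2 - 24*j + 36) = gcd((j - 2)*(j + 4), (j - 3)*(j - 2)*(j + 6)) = j - 2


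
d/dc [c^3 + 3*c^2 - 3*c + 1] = 3*c^2 + 6*c - 3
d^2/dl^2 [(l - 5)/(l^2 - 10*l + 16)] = 2*(3*(5 - l)*(l^2 - 10*l + 16) + 4*(l - 5)^3)/(l^2 - 10*l + 16)^3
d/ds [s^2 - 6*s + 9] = 2*s - 6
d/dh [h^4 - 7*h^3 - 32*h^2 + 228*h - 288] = 4*h^3 - 21*h^2 - 64*h + 228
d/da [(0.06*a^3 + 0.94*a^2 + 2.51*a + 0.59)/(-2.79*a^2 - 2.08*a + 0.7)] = (-0.1674*a^4 - 0.2496*a^3 + 5.1737*a^2 + 4.6082*a + 2.9842)/(7.7841*a^4 + 11.6064*a^3 + 0.420400000000001*a^2 - 2.912*a + 0.49)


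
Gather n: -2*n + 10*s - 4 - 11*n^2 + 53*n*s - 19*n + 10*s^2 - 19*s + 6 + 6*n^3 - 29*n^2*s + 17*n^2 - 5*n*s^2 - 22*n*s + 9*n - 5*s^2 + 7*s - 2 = 6*n^3 + n^2*(6 - 29*s) + n*(-5*s^2 + 31*s - 12) + 5*s^2 - 2*s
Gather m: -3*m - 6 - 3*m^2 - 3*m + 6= -3*m^2 - 6*m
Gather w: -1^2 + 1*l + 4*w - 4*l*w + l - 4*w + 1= -4*l*w + 2*l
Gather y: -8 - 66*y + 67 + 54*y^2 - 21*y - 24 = 54*y^2 - 87*y + 35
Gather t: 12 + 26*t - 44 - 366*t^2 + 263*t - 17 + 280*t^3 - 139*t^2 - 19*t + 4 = 280*t^3 - 505*t^2 + 270*t - 45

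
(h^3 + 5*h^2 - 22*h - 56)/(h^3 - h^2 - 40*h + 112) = (h + 2)/(h - 4)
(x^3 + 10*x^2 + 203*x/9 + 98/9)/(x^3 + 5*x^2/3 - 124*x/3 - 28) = (x + 7/3)/(x - 6)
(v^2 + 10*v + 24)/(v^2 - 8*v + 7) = (v^2 + 10*v + 24)/(v^2 - 8*v + 7)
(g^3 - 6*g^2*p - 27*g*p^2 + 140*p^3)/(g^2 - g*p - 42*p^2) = (g^2 + g*p - 20*p^2)/(g + 6*p)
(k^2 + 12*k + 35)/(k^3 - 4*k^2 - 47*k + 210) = (k + 5)/(k^2 - 11*k + 30)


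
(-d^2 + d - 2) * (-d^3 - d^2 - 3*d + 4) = d^5 + 4*d^3 - 5*d^2 + 10*d - 8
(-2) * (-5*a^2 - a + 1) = 10*a^2 + 2*a - 2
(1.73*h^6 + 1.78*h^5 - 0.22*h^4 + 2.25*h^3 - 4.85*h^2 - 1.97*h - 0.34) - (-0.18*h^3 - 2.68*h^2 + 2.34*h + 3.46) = 1.73*h^6 + 1.78*h^5 - 0.22*h^4 + 2.43*h^3 - 2.17*h^2 - 4.31*h - 3.8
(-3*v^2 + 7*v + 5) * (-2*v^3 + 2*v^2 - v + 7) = 6*v^5 - 20*v^4 + 7*v^3 - 18*v^2 + 44*v + 35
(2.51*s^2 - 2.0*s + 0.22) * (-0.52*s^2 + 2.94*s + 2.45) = -1.3052*s^4 + 8.4194*s^3 + 0.1551*s^2 - 4.2532*s + 0.539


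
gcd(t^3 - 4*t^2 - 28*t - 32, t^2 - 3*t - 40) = t - 8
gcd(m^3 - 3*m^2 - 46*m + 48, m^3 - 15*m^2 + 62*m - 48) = m^2 - 9*m + 8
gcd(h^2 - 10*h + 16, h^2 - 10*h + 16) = h^2 - 10*h + 16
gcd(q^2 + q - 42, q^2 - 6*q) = q - 6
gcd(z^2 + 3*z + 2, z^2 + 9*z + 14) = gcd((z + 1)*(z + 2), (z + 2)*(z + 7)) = z + 2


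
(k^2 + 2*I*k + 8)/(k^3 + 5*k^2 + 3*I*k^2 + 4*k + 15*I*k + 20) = (k - 2*I)/(k^2 + k*(5 - I) - 5*I)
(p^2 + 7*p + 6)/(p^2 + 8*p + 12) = (p + 1)/(p + 2)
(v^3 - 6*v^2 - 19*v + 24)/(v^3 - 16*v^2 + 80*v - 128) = (v^2 + 2*v - 3)/(v^2 - 8*v + 16)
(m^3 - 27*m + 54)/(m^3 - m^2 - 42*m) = (m^2 - 6*m + 9)/(m*(m - 7))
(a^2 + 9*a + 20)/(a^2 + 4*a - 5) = (a + 4)/(a - 1)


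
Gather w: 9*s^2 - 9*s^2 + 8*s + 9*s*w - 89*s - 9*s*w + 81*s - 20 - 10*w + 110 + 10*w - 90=0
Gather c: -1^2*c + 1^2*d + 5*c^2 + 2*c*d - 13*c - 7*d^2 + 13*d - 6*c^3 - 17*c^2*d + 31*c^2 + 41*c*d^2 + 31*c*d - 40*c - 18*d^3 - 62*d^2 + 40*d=-6*c^3 + c^2*(36 - 17*d) + c*(41*d^2 + 33*d - 54) - 18*d^3 - 69*d^2 + 54*d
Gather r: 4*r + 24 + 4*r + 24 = 8*r + 48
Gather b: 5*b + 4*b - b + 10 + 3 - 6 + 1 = 8*b + 8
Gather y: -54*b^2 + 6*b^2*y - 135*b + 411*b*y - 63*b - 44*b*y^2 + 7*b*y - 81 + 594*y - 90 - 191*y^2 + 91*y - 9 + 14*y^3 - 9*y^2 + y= -54*b^2 - 198*b + 14*y^3 + y^2*(-44*b - 200) + y*(6*b^2 + 418*b + 686) - 180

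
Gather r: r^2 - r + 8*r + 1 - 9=r^2 + 7*r - 8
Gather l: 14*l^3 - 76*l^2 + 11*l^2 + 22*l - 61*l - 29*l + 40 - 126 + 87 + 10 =14*l^3 - 65*l^2 - 68*l + 11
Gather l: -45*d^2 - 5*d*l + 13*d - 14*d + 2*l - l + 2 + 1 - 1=-45*d^2 - d + l*(1 - 5*d) + 2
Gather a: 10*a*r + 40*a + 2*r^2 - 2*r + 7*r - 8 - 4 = a*(10*r + 40) + 2*r^2 + 5*r - 12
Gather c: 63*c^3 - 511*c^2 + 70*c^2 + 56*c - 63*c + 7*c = 63*c^3 - 441*c^2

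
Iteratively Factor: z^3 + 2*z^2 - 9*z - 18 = (z + 3)*(z^2 - z - 6) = (z - 3)*(z + 3)*(z + 2)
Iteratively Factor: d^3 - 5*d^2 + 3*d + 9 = (d + 1)*(d^2 - 6*d + 9) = (d - 3)*(d + 1)*(d - 3)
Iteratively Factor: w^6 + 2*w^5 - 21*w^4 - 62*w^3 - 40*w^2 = (w + 2)*(w^5 - 21*w^3 - 20*w^2) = w*(w + 2)*(w^4 - 21*w^2 - 20*w) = w^2*(w + 2)*(w^3 - 21*w - 20) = w^2*(w - 5)*(w + 2)*(w^2 + 5*w + 4) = w^2*(w - 5)*(w + 1)*(w + 2)*(w + 4)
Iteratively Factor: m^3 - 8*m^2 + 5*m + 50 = (m - 5)*(m^2 - 3*m - 10) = (m - 5)*(m + 2)*(m - 5)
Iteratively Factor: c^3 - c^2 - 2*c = (c + 1)*(c^2 - 2*c) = c*(c + 1)*(c - 2)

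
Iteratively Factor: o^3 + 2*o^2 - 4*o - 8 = (o + 2)*(o^2 - 4) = (o - 2)*(o + 2)*(o + 2)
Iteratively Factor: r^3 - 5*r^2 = (r - 5)*(r^2) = r*(r - 5)*(r)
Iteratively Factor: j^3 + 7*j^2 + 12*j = (j)*(j^2 + 7*j + 12) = j*(j + 3)*(j + 4)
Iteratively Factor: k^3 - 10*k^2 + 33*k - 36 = (k - 4)*(k^2 - 6*k + 9) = (k - 4)*(k - 3)*(k - 3)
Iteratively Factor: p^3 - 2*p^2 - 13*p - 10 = (p + 1)*(p^2 - 3*p - 10) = (p - 5)*(p + 1)*(p + 2)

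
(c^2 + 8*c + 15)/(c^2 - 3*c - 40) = (c + 3)/(c - 8)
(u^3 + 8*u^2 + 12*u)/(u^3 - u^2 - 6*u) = (u + 6)/(u - 3)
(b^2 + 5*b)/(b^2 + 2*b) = (b + 5)/(b + 2)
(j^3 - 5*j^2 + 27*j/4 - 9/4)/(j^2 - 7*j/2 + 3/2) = j - 3/2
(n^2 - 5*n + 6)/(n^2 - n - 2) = (n - 3)/(n + 1)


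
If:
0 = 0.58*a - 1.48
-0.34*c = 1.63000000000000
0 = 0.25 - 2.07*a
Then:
No Solution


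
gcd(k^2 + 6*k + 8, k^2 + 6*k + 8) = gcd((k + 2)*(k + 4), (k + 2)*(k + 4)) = k^2 + 6*k + 8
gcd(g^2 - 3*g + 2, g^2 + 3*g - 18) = 1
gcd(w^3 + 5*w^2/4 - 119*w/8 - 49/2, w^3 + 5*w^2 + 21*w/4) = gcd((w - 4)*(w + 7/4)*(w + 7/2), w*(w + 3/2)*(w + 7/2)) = w + 7/2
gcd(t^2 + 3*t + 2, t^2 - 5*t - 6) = t + 1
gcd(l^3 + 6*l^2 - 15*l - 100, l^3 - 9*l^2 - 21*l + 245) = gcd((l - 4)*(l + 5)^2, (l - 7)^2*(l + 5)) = l + 5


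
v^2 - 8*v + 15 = (v - 5)*(v - 3)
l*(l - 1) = l^2 - l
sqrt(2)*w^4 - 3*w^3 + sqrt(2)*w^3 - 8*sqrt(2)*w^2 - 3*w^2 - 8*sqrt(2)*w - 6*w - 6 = (w + 1)*(w - 3*sqrt(2))*(w + sqrt(2))*(sqrt(2)*w + 1)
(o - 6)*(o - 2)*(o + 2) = o^3 - 6*o^2 - 4*o + 24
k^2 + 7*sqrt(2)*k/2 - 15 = (k - 3*sqrt(2)/2)*(k + 5*sqrt(2))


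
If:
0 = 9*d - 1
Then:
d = 1/9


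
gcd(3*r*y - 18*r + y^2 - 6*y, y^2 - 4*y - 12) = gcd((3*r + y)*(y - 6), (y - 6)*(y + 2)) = y - 6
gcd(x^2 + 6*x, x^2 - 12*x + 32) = 1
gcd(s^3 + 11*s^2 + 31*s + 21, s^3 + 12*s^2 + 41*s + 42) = s^2 + 10*s + 21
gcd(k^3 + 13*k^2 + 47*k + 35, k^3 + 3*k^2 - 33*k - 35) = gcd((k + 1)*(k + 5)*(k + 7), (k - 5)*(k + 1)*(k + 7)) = k^2 + 8*k + 7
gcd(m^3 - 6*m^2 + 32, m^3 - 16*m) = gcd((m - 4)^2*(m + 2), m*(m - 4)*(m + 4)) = m - 4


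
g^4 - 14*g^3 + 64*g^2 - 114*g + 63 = (g - 7)*(g - 3)^2*(g - 1)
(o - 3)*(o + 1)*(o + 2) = o^3 - 7*o - 6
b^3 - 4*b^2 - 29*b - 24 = (b - 8)*(b + 1)*(b + 3)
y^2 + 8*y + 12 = (y + 2)*(y + 6)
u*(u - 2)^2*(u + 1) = u^4 - 3*u^3 + 4*u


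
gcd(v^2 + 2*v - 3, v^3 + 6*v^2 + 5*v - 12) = v^2 + 2*v - 3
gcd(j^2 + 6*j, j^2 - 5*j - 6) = 1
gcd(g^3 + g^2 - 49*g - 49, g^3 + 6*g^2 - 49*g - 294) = g^2 - 49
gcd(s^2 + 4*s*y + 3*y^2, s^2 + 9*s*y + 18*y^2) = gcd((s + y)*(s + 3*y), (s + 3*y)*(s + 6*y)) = s + 3*y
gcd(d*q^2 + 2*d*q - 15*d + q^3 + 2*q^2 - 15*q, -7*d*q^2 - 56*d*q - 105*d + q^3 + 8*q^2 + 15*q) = q + 5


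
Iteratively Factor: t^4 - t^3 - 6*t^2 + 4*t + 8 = (t + 2)*(t^3 - 3*t^2 + 4) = (t + 1)*(t + 2)*(t^2 - 4*t + 4) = (t - 2)*(t + 1)*(t + 2)*(t - 2)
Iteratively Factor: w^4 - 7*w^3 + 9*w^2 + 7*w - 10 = (w - 1)*(w^3 - 6*w^2 + 3*w + 10) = (w - 2)*(w - 1)*(w^2 - 4*w - 5) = (w - 5)*(w - 2)*(w - 1)*(w + 1)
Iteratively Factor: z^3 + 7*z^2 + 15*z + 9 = (z + 1)*(z^2 + 6*z + 9) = (z + 1)*(z + 3)*(z + 3)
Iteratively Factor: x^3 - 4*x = (x)*(x^2 - 4) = x*(x + 2)*(x - 2)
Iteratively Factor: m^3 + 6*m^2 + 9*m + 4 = (m + 4)*(m^2 + 2*m + 1) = (m + 1)*(m + 4)*(m + 1)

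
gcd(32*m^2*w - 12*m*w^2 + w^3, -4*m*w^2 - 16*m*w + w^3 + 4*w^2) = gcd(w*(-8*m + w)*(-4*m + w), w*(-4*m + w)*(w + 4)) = -4*m*w + w^2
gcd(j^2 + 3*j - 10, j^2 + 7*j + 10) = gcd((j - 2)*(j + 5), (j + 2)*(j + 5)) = j + 5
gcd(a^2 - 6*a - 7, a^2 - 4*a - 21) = a - 7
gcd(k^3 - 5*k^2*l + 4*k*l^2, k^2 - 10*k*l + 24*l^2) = k - 4*l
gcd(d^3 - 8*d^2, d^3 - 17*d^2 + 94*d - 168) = 1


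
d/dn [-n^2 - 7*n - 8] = -2*n - 7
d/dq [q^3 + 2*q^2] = q*(3*q + 4)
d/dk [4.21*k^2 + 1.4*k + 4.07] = 8.42*k + 1.4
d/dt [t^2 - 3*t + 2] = 2*t - 3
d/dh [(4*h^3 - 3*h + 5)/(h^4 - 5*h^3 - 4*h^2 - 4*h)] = (-4*h^6 - 7*h^4 - 82*h^3 + 63*h^2 + 40*h + 20)/(h^2*(h^6 - 10*h^5 + 17*h^4 + 32*h^3 + 56*h^2 + 32*h + 16))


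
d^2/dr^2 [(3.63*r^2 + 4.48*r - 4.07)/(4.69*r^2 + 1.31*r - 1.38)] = (152.480342*r^3 - 396.180246*r^2 + 23.938698*r - 36.62893)/(103.161709*r^6 + 86.444673*r^5 - 66.918327*r^4 - 48.623401*r^3 + 19.690254*r^2 + 7.484292*r - 2.628072)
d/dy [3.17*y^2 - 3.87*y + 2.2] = 6.34*y - 3.87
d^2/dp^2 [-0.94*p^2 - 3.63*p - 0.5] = -1.88000000000000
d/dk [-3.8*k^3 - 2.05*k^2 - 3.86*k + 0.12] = -11.4*k^2 - 4.1*k - 3.86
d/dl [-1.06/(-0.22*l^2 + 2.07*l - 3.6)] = (2.1942 - 0.4664*l)/(0.22*l^2 - 2.07*l + 3.6)^2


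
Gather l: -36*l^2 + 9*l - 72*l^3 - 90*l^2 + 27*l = -72*l^3 - 126*l^2 + 36*l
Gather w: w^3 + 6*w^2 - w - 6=w^3 + 6*w^2 - w - 6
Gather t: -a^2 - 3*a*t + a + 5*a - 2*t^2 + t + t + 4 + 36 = -a^2 + 6*a - 2*t^2 + t*(2 - 3*a) + 40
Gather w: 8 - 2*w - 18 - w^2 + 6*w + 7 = -w^2 + 4*w - 3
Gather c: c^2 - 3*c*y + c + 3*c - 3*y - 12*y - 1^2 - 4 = c^2 + c*(4 - 3*y) - 15*y - 5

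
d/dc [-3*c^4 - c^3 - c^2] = c*(-12*c^2 - 3*c - 2)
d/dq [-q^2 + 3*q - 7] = 3 - 2*q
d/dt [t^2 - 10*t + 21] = 2*t - 10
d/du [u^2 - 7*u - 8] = 2*u - 7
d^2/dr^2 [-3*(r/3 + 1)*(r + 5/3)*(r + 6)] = -6*r - 64/3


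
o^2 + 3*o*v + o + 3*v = (o + 1)*(o + 3*v)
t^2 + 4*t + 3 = (t + 1)*(t + 3)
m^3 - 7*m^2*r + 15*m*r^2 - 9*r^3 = (m - 3*r)^2*(m - r)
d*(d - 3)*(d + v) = d^3 + d^2*v - 3*d^2 - 3*d*v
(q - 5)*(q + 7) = q^2 + 2*q - 35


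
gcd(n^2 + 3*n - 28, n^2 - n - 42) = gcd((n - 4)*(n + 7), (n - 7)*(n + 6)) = 1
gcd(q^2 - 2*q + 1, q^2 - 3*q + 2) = q - 1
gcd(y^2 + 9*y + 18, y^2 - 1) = 1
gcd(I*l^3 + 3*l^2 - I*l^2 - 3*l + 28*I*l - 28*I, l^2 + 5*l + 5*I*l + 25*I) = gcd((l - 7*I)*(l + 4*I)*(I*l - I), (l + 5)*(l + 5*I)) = 1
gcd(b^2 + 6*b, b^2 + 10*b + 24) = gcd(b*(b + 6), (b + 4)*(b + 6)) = b + 6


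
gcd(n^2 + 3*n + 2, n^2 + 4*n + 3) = n + 1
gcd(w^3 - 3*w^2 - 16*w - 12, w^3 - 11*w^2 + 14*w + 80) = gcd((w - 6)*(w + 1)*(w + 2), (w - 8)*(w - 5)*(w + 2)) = w + 2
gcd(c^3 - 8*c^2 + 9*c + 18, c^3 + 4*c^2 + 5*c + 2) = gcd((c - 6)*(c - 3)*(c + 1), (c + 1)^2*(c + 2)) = c + 1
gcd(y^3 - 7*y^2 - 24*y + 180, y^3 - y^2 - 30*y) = y^2 - y - 30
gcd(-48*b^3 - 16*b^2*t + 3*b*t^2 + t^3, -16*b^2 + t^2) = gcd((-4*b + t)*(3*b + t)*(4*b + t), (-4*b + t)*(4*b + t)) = -16*b^2 + t^2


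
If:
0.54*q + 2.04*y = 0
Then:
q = -3.77777777777778*y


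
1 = 1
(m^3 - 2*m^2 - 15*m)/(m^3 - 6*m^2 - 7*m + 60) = m/(m - 4)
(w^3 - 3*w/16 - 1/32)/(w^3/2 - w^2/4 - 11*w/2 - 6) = (-32*w^3 + 6*w + 1)/(8*(-2*w^3 + w^2 + 22*w + 24))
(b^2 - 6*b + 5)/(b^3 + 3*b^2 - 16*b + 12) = (b - 5)/(b^2 + 4*b - 12)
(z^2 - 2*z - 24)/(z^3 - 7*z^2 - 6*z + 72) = (z + 4)/(z^2 - z - 12)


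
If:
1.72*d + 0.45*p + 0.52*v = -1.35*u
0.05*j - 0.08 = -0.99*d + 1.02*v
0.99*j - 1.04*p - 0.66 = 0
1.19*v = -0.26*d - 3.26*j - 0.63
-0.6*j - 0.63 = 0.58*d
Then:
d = -1.64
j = 0.54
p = -0.12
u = 2.77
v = -1.65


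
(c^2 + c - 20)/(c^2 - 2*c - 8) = (c + 5)/(c + 2)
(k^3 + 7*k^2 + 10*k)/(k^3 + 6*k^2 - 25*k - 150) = k*(k + 2)/(k^2 + k - 30)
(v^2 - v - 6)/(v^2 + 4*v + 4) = (v - 3)/(v + 2)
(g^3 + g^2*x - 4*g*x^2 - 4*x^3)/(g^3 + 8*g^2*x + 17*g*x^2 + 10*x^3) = (g - 2*x)/(g + 5*x)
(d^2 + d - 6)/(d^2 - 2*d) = (d + 3)/d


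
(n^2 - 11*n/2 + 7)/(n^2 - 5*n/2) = (2*n^2 - 11*n + 14)/(n*(2*n - 5))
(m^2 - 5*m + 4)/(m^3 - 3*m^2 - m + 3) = (m - 4)/(m^2 - 2*m - 3)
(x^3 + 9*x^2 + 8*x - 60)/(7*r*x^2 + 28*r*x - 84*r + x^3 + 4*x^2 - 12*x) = (x + 5)/(7*r + x)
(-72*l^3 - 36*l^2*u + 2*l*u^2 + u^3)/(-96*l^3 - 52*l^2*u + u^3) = (-6*l + u)/(-8*l + u)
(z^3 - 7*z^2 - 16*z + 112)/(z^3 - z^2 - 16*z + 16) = (z - 7)/(z - 1)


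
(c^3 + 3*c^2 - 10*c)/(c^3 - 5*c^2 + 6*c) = (c + 5)/(c - 3)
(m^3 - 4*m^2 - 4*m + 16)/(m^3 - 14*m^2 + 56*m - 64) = (m + 2)/(m - 8)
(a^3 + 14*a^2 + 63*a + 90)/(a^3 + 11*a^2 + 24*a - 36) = (a^2 + 8*a + 15)/(a^2 + 5*a - 6)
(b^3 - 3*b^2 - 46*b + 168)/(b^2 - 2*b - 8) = (b^2 + b - 42)/(b + 2)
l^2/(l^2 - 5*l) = l/(l - 5)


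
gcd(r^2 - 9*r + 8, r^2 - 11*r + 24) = r - 8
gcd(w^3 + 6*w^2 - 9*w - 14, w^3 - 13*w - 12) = w + 1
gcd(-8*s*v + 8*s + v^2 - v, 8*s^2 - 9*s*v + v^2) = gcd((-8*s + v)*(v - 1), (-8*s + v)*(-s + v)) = 8*s - v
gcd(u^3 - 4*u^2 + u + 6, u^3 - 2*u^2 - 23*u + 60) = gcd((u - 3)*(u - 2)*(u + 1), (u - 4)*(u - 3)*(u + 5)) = u - 3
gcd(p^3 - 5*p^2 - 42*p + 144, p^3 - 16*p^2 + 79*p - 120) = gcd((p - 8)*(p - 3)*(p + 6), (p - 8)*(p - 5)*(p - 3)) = p^2 - 11*p + 24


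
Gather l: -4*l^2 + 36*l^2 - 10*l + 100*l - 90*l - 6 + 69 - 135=32*l^2 - 72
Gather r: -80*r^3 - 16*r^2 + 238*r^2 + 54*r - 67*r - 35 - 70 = -80*r^3 + 222*r^2 - 13*r - 105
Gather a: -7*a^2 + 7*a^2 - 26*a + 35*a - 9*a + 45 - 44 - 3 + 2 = 0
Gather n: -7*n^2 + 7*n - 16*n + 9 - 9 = -7*n^2 - 9*n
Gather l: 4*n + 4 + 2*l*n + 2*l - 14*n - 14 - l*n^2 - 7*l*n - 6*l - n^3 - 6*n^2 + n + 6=l*(-n^2 - 5*n - 4) - n^3 - 6*n^2 - 9*n - 4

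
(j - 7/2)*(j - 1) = j^2 - 9*j/2 + 7/2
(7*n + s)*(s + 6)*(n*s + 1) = 7*n^2*s^2 + 42*n^2*s + n*s^3 + 6*n*s^2 + 7*n*s + 42*n + s^2 + 6*s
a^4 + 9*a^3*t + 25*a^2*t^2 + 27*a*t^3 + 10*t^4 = (a + t)^2*(a + 2*t)*(a + 5*t)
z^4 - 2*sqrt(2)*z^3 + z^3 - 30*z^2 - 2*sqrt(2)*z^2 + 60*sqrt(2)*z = z*(z - 5)*(z + 6)*(z - 2*sqrt(2))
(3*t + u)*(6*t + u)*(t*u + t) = 18*t^3*u + 18*t^3 + 9*t^2*u^2 + 9*t^2*u + t*u^3 + t*u^2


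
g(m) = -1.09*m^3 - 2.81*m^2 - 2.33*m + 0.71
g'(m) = -3.27*m^2 - 5.62*m - 2.33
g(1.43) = -11.56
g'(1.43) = -17.05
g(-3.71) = 26.34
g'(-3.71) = -26.49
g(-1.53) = 1.60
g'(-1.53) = -1.39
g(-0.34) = 1.22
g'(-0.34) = -0.80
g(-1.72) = 1.95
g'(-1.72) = -2.34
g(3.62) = -96.26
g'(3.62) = -65.53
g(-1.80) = 2.16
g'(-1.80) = -2.81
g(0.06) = 0.56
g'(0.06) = -2.68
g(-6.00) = 148.97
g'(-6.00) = -86.33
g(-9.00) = 588.68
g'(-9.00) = -216.62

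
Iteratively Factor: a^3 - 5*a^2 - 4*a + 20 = (a - 2)*(a^2 - 3*a - 10) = (a - 5)*(a - 2)*(a + 2)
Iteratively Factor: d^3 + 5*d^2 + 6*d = (d + 3)*(d^2 + 2*d) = d*(d + 3)*(d + 2)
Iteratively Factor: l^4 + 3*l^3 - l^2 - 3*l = (l)*(l^3 + 3*l^2 - l - 3) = l*(l - 1)*(l^2 + 4*l + 3) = l*(l - 1)*(l + 3)*(l + 1)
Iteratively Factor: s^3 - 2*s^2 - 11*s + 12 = (s - 1)*(s^2 - s - 12) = (s - 1)*(s + 3)*(s - 4)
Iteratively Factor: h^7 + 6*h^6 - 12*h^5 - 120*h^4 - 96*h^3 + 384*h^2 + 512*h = (h - 4)*(h^6 + 10*h^5 + 28*h^4 - 8*h^3 - 128*h^2 - 128*h) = h*(h - 4)*(h^5 + 10*h^4 + 28*h^3 - 8*h^2 - 128*h - 128) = h*(h - 4)*(h + 2)*(h^4 + 8*h^3 + 12*h^2 - 32*h - 64) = h*(h - 4)*(h + 2)*(h + 4)*(h^3 + 4*h^2 - 4*h - 16) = h*(h - 4)*(h + 2)*(h + 4)^2*(h^2 - 4) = h*(h - 4)*(h - 2)*(h + 2)*(h + 4)^2*(h + 2)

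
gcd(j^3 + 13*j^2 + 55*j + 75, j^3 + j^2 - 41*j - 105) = j^2 + 8*j + 15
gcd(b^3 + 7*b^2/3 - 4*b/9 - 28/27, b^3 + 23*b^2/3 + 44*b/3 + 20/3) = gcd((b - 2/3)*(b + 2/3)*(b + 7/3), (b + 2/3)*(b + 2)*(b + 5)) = b + 2/3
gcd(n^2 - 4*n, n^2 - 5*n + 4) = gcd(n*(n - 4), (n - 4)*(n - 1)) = n - 4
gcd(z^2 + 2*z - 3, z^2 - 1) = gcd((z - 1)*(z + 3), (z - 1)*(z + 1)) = z - 1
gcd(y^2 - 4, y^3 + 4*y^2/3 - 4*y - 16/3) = y^2 - 4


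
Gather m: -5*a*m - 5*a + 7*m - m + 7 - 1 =-5*a + m*(6 - 5*a) + 6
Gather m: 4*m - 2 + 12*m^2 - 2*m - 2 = 12*m^2 + 2*m - 4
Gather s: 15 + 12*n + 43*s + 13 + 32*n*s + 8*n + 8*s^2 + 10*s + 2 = 20*n + 8*s^2 + s*(32*n + 53) + 30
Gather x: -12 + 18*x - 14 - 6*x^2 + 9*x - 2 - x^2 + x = -7*x^2 + 28*x - 28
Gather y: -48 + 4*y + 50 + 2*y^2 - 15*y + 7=2*y^2 - 11*y + 9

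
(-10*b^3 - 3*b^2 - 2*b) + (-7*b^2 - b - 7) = -10*b^3 - 10*b^2 - 3*b - 7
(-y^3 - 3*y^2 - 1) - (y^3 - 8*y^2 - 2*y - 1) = -2*y^3 + 5*y^2 + 2*y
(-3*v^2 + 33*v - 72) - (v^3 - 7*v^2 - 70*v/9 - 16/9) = -v^3 + 4*v^2 + 367*v/9 - 632/9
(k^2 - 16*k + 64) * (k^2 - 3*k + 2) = k^4 - 19*k^3 + 114*k^2 - 224*k + 128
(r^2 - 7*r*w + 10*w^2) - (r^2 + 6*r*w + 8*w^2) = -13*r*w + 2*w^2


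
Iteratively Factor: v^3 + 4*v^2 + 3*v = (v)*(v^2 + 4*v + 3) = v*(v + 3)*(v + 1)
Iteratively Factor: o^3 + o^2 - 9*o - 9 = (o - 3)*(o^2 + 4*o + 3) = (o - 3)*(o + 1)*(o + 3)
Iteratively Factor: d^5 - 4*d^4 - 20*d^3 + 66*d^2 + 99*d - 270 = (d - 3)*(d^4 - d^3 - 23*d^2 - 3*d + 90) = (d - 5)*(d - 3)*(d^3 + 4*d^2 - 3*d - 18) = (d - 5)*(d - 3)*(d - 2)*(d^2 + 6*d + 9) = (d - 5)*(d - 3)*(d - 2)*(d + 3)*(d + 3)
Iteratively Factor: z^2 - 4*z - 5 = (z + 1)*(z - 5)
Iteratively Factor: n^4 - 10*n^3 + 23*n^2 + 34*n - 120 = (n + 2)*(n^3 - 12*n^2 + 47*n - 60) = (n - 3)*(n + 2)*(n^2 - 9*n + 20) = (n - 5)*(n - 3)*(n + 2)*(n - 4)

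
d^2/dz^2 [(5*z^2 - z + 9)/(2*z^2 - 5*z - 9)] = 2*(46*z^3 + 378*z^2 - 324*z + 837)/(8*z^6 - 60*z^5 + 42*z^4 + 415*z^3 - 189*z^2 - 1215*z - 729)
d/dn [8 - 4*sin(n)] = -4*cos(n)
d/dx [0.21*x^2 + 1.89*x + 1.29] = 0.42*x + 1.89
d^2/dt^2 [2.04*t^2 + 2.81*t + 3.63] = 4.08000000000000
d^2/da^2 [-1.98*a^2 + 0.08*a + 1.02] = -3.96000000000000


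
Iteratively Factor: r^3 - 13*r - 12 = (r + 3)*(r^2 - 3*r - 4) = (r - 4)*(r + 3)*(r + 1)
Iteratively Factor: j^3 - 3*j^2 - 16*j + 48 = (j - 3)*(j^2 - 16) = (j - 3)*(j + 4)*(j - 4)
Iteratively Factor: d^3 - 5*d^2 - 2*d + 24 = (d - 4)*(d^2 - d - 6) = (d - 4)*(d - 3)*(d + 2)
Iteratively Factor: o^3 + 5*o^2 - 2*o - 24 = (o + 4)*(o^2 + o - 6) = (o + 3)*(o + 4)*(o - 2)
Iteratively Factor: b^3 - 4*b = (b - 2)*(b^2 + 2*b) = (b - 2)*(b + 2)*(b)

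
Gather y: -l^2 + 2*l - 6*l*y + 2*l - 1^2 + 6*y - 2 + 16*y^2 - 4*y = -l^2 + 4*l + 16*y^2 + y*(2 - 6*l) - 3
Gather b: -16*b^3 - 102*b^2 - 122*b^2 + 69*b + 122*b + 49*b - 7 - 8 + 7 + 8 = -16*b^3 - 224*b^2 + 240*b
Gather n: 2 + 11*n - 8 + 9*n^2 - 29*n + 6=9*n^2 - 18*n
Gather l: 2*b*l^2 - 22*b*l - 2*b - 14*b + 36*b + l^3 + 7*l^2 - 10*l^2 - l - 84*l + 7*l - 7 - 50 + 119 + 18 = 20*b + l^3 + l^2*(2*b - 3) + l*(-22*b - 78) + 80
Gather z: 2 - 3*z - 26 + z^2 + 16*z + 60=z^2 + 13*z + 36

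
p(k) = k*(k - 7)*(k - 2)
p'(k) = k*(k - 7) + k*(k - 2) + (k - 7)*(k - 2) = 3*k^2 - 18*k + 14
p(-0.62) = -12.38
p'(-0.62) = 26.31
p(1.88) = 1.16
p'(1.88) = -9.24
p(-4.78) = -381.77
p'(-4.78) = 168.59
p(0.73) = 5.81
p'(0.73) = 2.46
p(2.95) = -11.35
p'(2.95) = -12.99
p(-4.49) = -334.82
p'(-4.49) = 155.30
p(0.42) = 4.37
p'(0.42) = 6.97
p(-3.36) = -186.58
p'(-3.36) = 108.35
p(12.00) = 600.00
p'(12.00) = 230.00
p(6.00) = -24.00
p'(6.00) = 14.00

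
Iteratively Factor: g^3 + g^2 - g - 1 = (g - 1)*(g^2 + 2*g + 1) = (g - 1)*(g + 1)*(g + 1)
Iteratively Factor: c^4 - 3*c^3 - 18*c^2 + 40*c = (c - 2)*(c^3 - c^2 - 20*c) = c*(c - 2)*(c^2 - c - 20) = c*(c - 5)*(c - 2)*(c + 4)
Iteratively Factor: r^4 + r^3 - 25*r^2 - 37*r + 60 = (r - 5)*(r^3 + 6*r^2 + 5*r - 12) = (r - 5)*(r - 1)*(r^2 + 7*r + 12) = (r - 5)*(r - 1)*(r + 4)*(r + 3)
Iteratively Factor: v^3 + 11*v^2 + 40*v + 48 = (v + 4)*(v^2 + 7*v + 12) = (v + 4)^2*(v + 3)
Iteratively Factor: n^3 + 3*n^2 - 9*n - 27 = (n - 3)*(n^2 + 6*n + 9) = (n - 3)*(n + 3)*(n + 3)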